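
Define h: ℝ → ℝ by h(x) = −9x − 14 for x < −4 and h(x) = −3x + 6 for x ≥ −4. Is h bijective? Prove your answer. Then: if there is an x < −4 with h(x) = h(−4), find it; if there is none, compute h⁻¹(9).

Both pieces are strictly decreasing (slopes −9 and −3), so each is injective on its own interval.
The left piece maps (−∞, −4) onto (22, ∞); the right piece maps [−4, ∞) onto (−∞, 18].
The images leave a gap (22 has no preimage), so h is not surjective, hence not bijective.
Because the two images are disjoint, no x < −4 has h(x) = h(−4), so we compute h⁻¹(9): 9 lies in (−∞, 18], so solve −3x + 6 = 9: x = (9 − 6)/(−3) = −1.

-1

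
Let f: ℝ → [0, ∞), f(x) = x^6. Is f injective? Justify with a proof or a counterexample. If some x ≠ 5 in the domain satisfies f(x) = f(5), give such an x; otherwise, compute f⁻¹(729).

-5

f(5) = 15625 = (−5)^6 = f(−5) (since 6 is even), with 5 ≠ −5. So f is not injective.
For the follow-up, such an x exists: taking x = −5 ∈ ℝ gives f(−5) = 15625 = f(5) with −5 ≠ 5.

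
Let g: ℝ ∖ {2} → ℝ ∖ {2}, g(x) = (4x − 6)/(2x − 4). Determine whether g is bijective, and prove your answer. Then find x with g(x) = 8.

Suppose g(a) = g(b). Cross-multiplying: (4a − 6)(2b − 4) = (4b − 6)(2a − 4).
Expanding both sides and cancelling the symmetric terms leaves −4·(a − b) = 0. Since −4 ≠ 0, a = b. Hence g is injective.
For any y ≠ 2, solving y(2x − 4) = 4x − 6 for x gives a well-defined x ≠ 2. So g is surjective.
Therefore g is bijective.
Solving g(x) = 8: cross-multiplying gives 4x − 6 = 8(2x − 4), which rearranges to −12x = −26, so x = 13/6.

13/6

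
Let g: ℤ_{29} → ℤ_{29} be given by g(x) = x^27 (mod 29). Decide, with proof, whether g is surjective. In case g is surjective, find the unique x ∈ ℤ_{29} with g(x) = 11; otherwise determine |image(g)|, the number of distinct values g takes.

Since 29 is prime, the nonzero elements of ℤ_{29} form a cyclic group of order 28.
As gcd(27, 28) = 1, raising to the 27th power is a bijection on this group: if u^27 ≡ v^27 then (uv^{−1})^27 = 1, and the only element of order dividing gcd(27, 28) = 1 is 1, so u = v.
With g(0) = 0 this makes g injective on all of ℤ_{29}, hence bijective (finite equal-size domain and codomain). In particular g is surjective.
Since g is surjective, we find the preimage of 11. The inverse of x ↦ x^27 on (ℤ_{29})^× is x ↦ x^27, because 27·27 = 729 = 26·28 + 1 ≡ 1 (mod 28) and x^{28} = 1 for x ≠ 0 (Fermat). So g⁻¹(11) = 11^27 mod 29.
Repeated squaring mod 29: 11^1 ≡ 11, 11^2 ≡ 11² = 121 ≡ 5, 11^4 ≡ 5² = 25, 11^8 ≡ 25² = 625 ≡ 16, 11^16 ≡ 16² = 256 ≡ 24. Since 27 = 16 + 8 + 2 + 1, 11^27 ≡ 24·16·5·11: 24·16 = 384 ≡ 7, then 7·5 = 35 ≡ 6, then 6·11 = 66 ≡ 8. So 11^27 ≡ 8 (mod 29).
Hence g⁻¹(11) = 8.

8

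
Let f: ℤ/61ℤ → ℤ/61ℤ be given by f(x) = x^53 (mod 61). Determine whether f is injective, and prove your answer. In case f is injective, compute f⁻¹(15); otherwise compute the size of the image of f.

42

Since 61 is prime, the nonzero elements of ℤ/61ℤ form a cyclic group of order 60.
As gcd(53, 60) = 1, raising to the 53rd power is a bijection on this group: if u^53 ≡ v^53 then (uv^{−1})^53 = 1, and the only element of order dividing gcd(53, 60) = 1 is 1, so u = v.
With f(0) = 0 this makes f injective on all of ℤ/61ℤ, hence bijective (finite equal-size domain and codomain). In particular f is injective.
Since f is injective, we find the preimage of 15. The inverse of x ↦ x^53 on (ℤ/61ℤ)^× is x ↦ x^17, because 53·17 = 901 = 15·60 + 1 ≡ 1 (mod 60) and x^{60} = 1 for x ≠ 0 (Fermat). So f⁻¹(15) = 15^17 mod 61.
Repeated squaring mod 61: 15^1 ≡ 15, 15^2 ≡ 15² = 225 ≡ 42, 15^4 ≡ 42² = 1764 ≡ 56, 15^8 ≡ 56² = 3136 ≡ 25, 15^16 ≡ 25² = 625 ≡ 15. Since 17 = 16 + 1, 15^17 ≡ 15·15: 15·15 = 225 ≡ 42. So 15^17 ≡ 42 (mod 61).
Hence f⁻¹(15) = 42.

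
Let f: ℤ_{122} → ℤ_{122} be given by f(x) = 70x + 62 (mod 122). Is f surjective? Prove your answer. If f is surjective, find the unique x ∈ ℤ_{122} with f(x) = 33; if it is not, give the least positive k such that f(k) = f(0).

Since gcd(70, 122) = 2, we have 70x ≡ 0 (mod 2) for all x, so f(x) ≡ 0 (mod 2).
But 1 ≢ 0 (mod 2), so 1 ∈ ℤ_{122} has no preimage. Thus f is not surjective.
Since f is not surjective, we find the least positive k with f(k) = f(0): this means 70k ≡ 0 (mod 122), i.e. 122 ∣ 70k. Since gcd(70, 122) = 2, dividing through by 2 this holds exactly when 61 ∣ 35k, and as gcd(35, 61) = 1, exactly when 61 ∣ k.
The smallest positive such k is 61.

61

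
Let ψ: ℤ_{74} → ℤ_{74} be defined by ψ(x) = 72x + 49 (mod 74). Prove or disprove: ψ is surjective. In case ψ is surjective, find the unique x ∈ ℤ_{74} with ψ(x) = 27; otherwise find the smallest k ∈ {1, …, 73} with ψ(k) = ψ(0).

Since gcd(72, 74) = 2, we have 72x ≡ 0 (mod 2) for all x, so ψ(x) ≡ 1 (mod 2).
But 0 ≢ 1 (mod 2), so 0 ∈ ℤ_{74} has no preimage. So ψ is not surjective.
Since ψ is not surjective, we find the least positive k with ψ(k) = ψ(0): this means 72k ≡ 0 (mod 74), i.e. 74 ∣ 72k. Since gcd(72, 74) = 2, dividing through by 2 this holds exactly when 37 ∣ 36k, and as gcd(36, 37) = 1, exactly when 37 ∣ k.
The smallest positive such k is 37.

37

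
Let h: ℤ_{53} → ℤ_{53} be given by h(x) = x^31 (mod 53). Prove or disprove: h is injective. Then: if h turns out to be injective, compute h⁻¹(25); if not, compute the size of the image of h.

Since 53 is prime, the nonzero elements of ℤ_{53} form a cyclic group of order 52.
As gcd(31, 52) = 1, raising to the 31st power is a bijection on this group: if s^31 ≡ t^31 then (st^{−1})^31 = 1, and the only element of order dividing gcd(31, 52) = 1 is 1, so s = t.
With h(0) = 0 this makes h injective on all of ℤ_{53}, hence bijective (finite equal-size domain and codomain). In particular h is injective.
Since h is injective, we find the preimage of 25. The inverse of x ↦ x^31 on (ℤ_{53})^× is x ↦ x^47, because 31·47 = 1457 = 28·52 + 1 ≡ 1 (mod 52) and x^{52} = 1 for x ≠ 0 (Fermat). So h⁻¹(25) = 25^47 mod 53.
Repeated squaring mod 53: 25^1 ≡ 25, 25^2 ≡ 25² = 625 ≡ 42, 25^4 ≡ 42² = 1764 ≡ 15, 25^8 ≡ 15² = 225 ≡ 13, 25^16 ≡ 13² = 169 ≡ 10, 25^32 ≡ 10² = 100 ≡ 47. Since 47 = 32 + 8 + 4 + 2 + 1, 25^47 ≡ 47·13·15·42·25: 47·13 = 611 ≡ 28, then 28·15 = 420 ≡ 49, then 49·42 = 2058 ≡ 44, then 44·25 = 1100 ≡ 40. So 25^47 ≡ 40 (mod 53).
Hence h⁻¹(25) = 40.

40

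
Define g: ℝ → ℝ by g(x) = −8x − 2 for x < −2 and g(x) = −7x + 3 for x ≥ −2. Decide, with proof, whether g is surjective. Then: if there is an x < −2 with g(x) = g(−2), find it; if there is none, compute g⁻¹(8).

-19/8

Both pieces are strictly decreasing (slopes −8 and −7), so each is injective on its own interval.
The left piece maps (−∞, −2) onto (14, ∞); the right piece maps [−2, ∞) onto (−∞, 17].
The union (14, ∞) ∪ (−∞, 17] covers ℝ, so g is surjective.
For the follow-up: the images overlap, so an x < −2 with g(x) = g(−2) exists. g(−2) = 17; solving −8x − 2 = 17 for x < −2 gives x = (17 + 2)/(−8) = −19/8.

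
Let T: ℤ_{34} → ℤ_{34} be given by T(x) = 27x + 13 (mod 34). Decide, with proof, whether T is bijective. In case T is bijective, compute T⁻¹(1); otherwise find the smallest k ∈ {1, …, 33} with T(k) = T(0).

26

If T(x_1) = T(x_2), then 27x_1 ≡ 27x_2 (mod 34). Because gcd(27, 34) = 1, we may cancel 27 to get x_1 ≡ x_2 (mod 34).
We now compute 27⁻¹ mod 34 explicitly. Euclid's algorithm: 34 = 1·27 + 7, 27 = 3·7 + 6, 7 = 1·6 + 1; back-substituting gives 1 = 29·27 − 23·34, so 27⁻¹ ≡ 29 (mod 34).
For any y ∈ ℤ_{34}, x = 29(y − 13) mod 34 satisfies T(x) = 27·29(y − 13) + 13 ≡ y (since 27·29 ≡ 1 mod 34). So every y has a preimage.
Therefore T is bijective.
Since T is bijective, we find T⁻¹(1): we need 27x ≡ 1 − 13 ≡ 22 (mod 34). Using 27⁻¹ = 29: x ≡ 29·22 = 638 = 18·34 + 26, so x = 26.
Check: T(26) = 27·26 + 13 = 715 = 21·34 + 1 ≡ 1 (mod 34).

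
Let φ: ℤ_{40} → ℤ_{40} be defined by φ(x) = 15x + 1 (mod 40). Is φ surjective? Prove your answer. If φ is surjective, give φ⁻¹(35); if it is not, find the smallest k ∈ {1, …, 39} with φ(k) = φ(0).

8

Since gcd(15, 40) = 5, we have 15x ≡ 0 (mod 5) for all x, so φ(x) ≡ 1 (mod 5).
But 0 ≢ 1 (mod 5), so 0 ∈ ℤ_{40} has no preimage. So φ is not surjective.
Since φ is not surjective, we find the least positive k with φ(k) = φ(0): this means 15k ≡ 0 (mod 40), i.e. 40 ∣ 15k. Since gcd(15, 40) = 5, dividing through by 5 this holds exactly when 8 ∣ 3k, and as gcd(3, 8) = 1, exactly when 8 ∣ k.
The smallest positive such k is 8.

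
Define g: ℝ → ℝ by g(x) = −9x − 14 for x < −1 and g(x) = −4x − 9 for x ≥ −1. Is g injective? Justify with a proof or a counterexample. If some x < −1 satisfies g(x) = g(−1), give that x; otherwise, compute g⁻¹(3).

Both pieces are strictly decreasing (slopes −9 and −4), so each is injective on its own interval.
The left piece maps (−∞, −1) onto (−5, ∞); the right piece maps [−1, ∞) onto (−∞, −5].
These images are disjoint, so no value is attained by both pieces. So g is injective.
Because the two images are disjoint, no x < −1 has g(x) = g(−1), so we compute g⁻¹(3): 3 lies in (−5, ∞), so solve −9x − 14 = 3: x = (3 + 14)/(−9) = −17/9.

-17/9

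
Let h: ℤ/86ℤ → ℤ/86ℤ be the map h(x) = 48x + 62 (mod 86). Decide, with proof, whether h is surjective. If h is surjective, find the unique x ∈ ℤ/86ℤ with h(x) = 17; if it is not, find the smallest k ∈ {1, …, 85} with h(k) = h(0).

Since gcd(48, 86) = 2, we have 48x ≡ 0 (mod 2) for all x, so h(x) ≡ 0 (mod 2).
But 1 ≢ 0 (mod 2), so 1 ∈ ℤ/86ℤ has no preimage. Therefore h is not surjective.
Since h is not surjective, we find the least positive k with h(k) = h(0): this means 48k ≡ 0 (mod 86), i.e. 86 ∣ 48k. Since gcd(48, 86) = 2, dividing through by 2 this holds exactly when 43 ∣ 24k, and as gcd(24, 43) = 1, exactly when 43 ∣ k.
The smallest positive such k is 43.

43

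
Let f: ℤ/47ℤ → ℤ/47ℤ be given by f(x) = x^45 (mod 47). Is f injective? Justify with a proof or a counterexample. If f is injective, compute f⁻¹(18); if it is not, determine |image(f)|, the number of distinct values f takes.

34

Since 47 is prime, the nonzero elements of ℤ/47ℤ form a cyclic group of order 46.
As gcd(45, 46) = 1, raising to the 45th power is a bijection on this group: if a^45 ≡ b^45 then (ab^{−1})^45 = 1, and the only element of order dividing gcd(45, 46) = 1 is 1, so a = b.
With f(0) = 0 this makes f injective on all of ℤ/47ℤ, hence bijective (finite equal-size domain and codomain). In particular f is injective.
Since f is injective, we find the preimage of 18. The inverse of x ↦ x^45 on (ℤ/47ℤ)^× is x ↦ x^45, because 45·45 = 2025 = 44·46 + 1 ≡ 1 (mod 46) and x^{46} = 1 for x ≠ 0 (Fermat). So f⁻¹(18) = 18^45 mod 47.
Repeated squaring mod 47: 18^1 ≡ 18, 18^2 ≡ 18² = 324 ≡ 42, 18^4 ≡ 42² = 1764 ≡ 25, 18^8 ≡ 25² = 625 ≡ 14, 18^16 ≡ 14² = 196 ≡ 8, 18^32 ≡ 8² = 64 ≡ 17. Since 45 = 32 + 8 + 4 + 1, 18^45 ≡ 17·14·25·18: 17·14 = 238 ≡ 3, then 3·25 = 75 ≡ 28, then 28·18 = 504 ≡ 34. So 18^45 ≡ 34 (mod 47).
Hence f⁻¹(18) = 34.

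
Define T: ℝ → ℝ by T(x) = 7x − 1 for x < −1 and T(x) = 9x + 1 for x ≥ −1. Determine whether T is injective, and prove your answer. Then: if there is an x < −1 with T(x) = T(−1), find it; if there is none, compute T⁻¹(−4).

-5/9

Both pieces are strictly increasing (slopes 7 and 9), so each is injective on its own interval.
The left piece maps (−∞, −1) onto (−∞, −8); the right piece maps [−1, ∞) onto [−8, ∞).
These images are disjoint, so no value is attained by both pieces. Therefore T is injective.
Because the two images are disjoint, no x < −1 has T(x) = T(−1), so we compute T⁻¹(−4): −4 lies in [−8, ∞), so solve 9x + 1 = −4: x = (−4 − 1)/9 = −5/9.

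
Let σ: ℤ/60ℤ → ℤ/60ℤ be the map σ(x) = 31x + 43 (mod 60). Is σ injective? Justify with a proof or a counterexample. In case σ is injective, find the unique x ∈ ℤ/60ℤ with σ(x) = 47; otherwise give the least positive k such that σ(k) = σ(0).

Suppose σ(a) = σ(b) in ℤ/60ℤ. Then 31a + 43 ≡ 31b + 43 (mod 60), so 31(a − b) ≡ 0 (mod 60).
Since gcd(31, 60) = 1, 31 is invertible modulo 60, therefore a − b ≡ 0 (mod 60), i.e. a = b.
Therefore σ is injective.
We now compute 31⁻¹ mod 60 explicitly. Euclid's algorithm: 60 = 1·31 + 29, 31 = 1·29 + 2, 29 = 14·2 + 1; back-substituting gives 1 = 31·31 − 16·60, so 31⁻¹ ≡ 31 (mod 60).
Since σ is injective, we compute σ⁻¹(47): solve 31x + 43 ≡ 47 (mod 60), i.e. 31x ≡ 4 (mod 60).
Multiplying by 31⁻¹ = 31 gives x ≡ 31·4 = 124 = 2·60 + 4 ≡ 4 (mod 60).
Check: σ(4) = 31·4 + 43 = 167 = 2·60 + 47 ≡ 47 (mod 60).

4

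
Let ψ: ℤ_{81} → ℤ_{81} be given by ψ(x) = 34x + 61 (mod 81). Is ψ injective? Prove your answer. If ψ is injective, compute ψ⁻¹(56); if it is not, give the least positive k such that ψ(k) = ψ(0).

By definition, ψ is injective when ψ(x_1) = ψ(x_2) forces x_1 = x_2.
Suppose ψ(x_1) = ψ(x_2) in ℤ_{81}. Then 34x_1 + 61 ≡ 34x_2 + 61 (mod 81), therefore 34(x_1 − x_2) ≡ 0 (mod 81).
Since gcd(34, 81) = 1, 34 is invertible modulo 81, therefore x_1 − x_2 ≡ 0 (mod 81), i.e. x_1 = x_2.
Therefore ψ is injective.
We now compute 34⁻¹ mod 81 explicitly. Euclid's algorithm: 81 = 2·34 + 13, 34 = 2·13 + 8, 13 = 1·8 + 5, 8 = 1·5 + 3, 5 = 1·3 + 2, 3 = 1·2 + 1; back-substituting gives 1 = 31·34 − 13·81, so 34⁻¹ ≡ 31 (mod 81).
Since ψ is injective, we find ψ⁻¹(56): we need 34x ≡ 56 − 61 ≡ 76 (mod 81). Using 34⁻¹ = 31: x ≡ 31·76 = 2356 = 29·81 + 7, so x = 7.
Check: ψ(7) = 34·7 + 61 = 299 = 3·81 + 56 ≡ 56 (mod 81).

7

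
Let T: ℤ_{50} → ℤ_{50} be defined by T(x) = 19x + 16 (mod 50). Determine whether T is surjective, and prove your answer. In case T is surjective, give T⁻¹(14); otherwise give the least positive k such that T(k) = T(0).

By definition, T is surjective if every y in the codomain equals T(x) for some x in the domain.
Since gcd(19, 50) = 1, 19 is invertible modulo 50. Euclid's algorithm: 50 = 2·19 + 12, 19 = 1·12 + 7, 12 = 1·7 + 5, 7 = 1·5 + 2, 5 = 2·2 + 1; back-substituting gives 1 = 29·19 − 11·50, so 19⁻¹ ≡ 29 (mod 50).
For any y ∈ ℤ_{50}, x = 29(y − 16) mod 50 satisfies T(x) = 19·29(y − 16) + 16 ≡ y (since 19·29 ≡ 1 mod 50). So every y has a preimage.
Hence T is surjective.
Since T is surjective, we compute T⁻¹(14): solve 19x + 16 ≡ 14 (mod 50), i.e. 19x ≡ 48 (mod 50).
Multiplying by 19⁻¹ = 29 gives x ≡ 29·48 = 1392 = 27·50 + 42 ≡ 42 (mod 50).
Check: T(42) = 19·42 + 16 = 814 = 16·50 + 14 ≡ 14 (mod 50).

42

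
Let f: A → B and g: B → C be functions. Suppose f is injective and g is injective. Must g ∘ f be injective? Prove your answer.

Suppose (g ∘ f)(a) = (g ∘ f)(b), i.e. g(f(a)) = g(f(b)).
Since g is injective, f(a) = f(b). Since f is injective, a = b. So g ∘ f is injective.

injective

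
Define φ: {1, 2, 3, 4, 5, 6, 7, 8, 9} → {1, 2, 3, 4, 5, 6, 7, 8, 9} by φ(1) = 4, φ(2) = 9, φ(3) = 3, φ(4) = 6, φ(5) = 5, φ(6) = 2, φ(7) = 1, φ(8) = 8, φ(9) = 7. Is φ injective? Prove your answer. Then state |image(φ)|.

The values φ(1), …, φ(9) are 4, 9, 3, 6, 5, 2, 1, 8, 7 — all distinct.
So φ(s) = φ(t) only when s = t, and φ is injective.
The image of φ is {1, 2, 3, 4, 5, 6, 7, 8, 9}, which has 9 elements.

9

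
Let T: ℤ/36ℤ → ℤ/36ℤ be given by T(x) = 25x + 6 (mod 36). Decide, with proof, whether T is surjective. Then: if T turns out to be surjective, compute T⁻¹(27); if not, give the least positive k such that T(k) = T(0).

21

Since gcd(25, 36) = 1, 25 is invertible modulo 36. Euclid's algorithm: 36 = 1·25 + 11, 25 = 2·11 + 3, 11 = 3·3 + 2, 3 = 1·2 + 1; back-substituting gives 1 = 13·25 − 9·36, so 25⁻¹ ≡ 13 (mod 36).
Then y ↦ 13(y − 6) is a two-sided inverse to T, so every y ∈ ℤ/36ℤ has a preimage.
So T is surjective.
Since T is surjective, we compute T⁻¹(27): solve 25x + 6 ≡ 27 (mod 36), i.e. 25x ≡ 21 (mod 36).
Multiplying by 25⁻¹ = 13 gives x ≡ 13·21 = 273 = 7·36 + 21 ≡ 21 (mod 36).
Check: T(21) = 25·21 + 6 = 531 = 14·36 + 27 ≡ 27 (mod 36).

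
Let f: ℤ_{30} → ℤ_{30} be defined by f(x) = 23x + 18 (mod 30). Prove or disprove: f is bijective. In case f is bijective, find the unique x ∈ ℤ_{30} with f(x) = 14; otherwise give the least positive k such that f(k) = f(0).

If f(a) = f(b), then 23a ≡ 23b (mod 30). Because gcd(23, 30) = 1, we may cancel 23 to get a ≡ b (mod 30).
We now compute 23⁻¹ mod 30 explicitly. Euclid's algorithm: 30 = 1·23 + 7, 23 = 3·7 + 2, 7 = 3·2 + 1; back-substituting gives 1 = 17·23 − 13·30, so 23⁻¹ ≡ 17 (mod 30).
For any y ∈ ℤ_{30}, x = 17(y − 18) mod 30 satisfies f(x) = 23·17(y − 18) + 18 ≡ y (since 23·17 ≡ 1 mod 30). So every y has a preimage.
So f is bijective.
Since f is bijective, we find f⁻¹(14): we need 23x ≡ 14 − 18 ≡ 26 (mod 30). Using 23⁻¹ = 17: x ≡ 17·26 = 442 = 14·30 + 22, so x = 22.
Check: f(22) = 23·22 + 18 = 524 = 17·30 + 14 ≡ 14 (mod 30).

22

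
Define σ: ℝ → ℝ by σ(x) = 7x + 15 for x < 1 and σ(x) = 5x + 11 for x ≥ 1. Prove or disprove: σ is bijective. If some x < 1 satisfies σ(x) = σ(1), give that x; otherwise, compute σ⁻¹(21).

1/7

Both pieces are strictly increasing (slopes 7 and 5), so each is injective on its own interval.
The left piece maps (−∞, 1) onto (−∞, 22); the right piece maps [1, ∞) onto [16, ∞).
These images overlap. In particular σ(1) = 16 (right piece), and solving 7x + 15 = 16 on the left piece gives x = 1/7 < 1.
So σ(1/7) = σ(1) with 1/7 ≠ 1, and σ is not injective, hence not bijective. This x = 1/7 is the requested value below 1.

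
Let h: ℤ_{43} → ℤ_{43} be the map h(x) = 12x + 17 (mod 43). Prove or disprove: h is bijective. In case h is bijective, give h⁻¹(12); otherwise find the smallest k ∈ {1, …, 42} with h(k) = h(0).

39

If h(a) = h(b), then 12a ≡ 12b (mod 43). Because gcd(12, 43) = 1, we may cancel 12 to get a ≡ b (mod 43).
We now compute 12⁻¹ mod 43 explicitly. Euclid's algorithm: 43 = 3·12 + 7, 12 = 1·7 + 5, 7 = 1·5 + 2, 5 = 2·2 + 1; back-substituting gives 1 = 18·12 − 5·43, so 12⁻¹ ≡ 18 (mod 43).
Then y ↦ 18(y − 17) is a two-sided inverse to h, so every y ∈ ℤ_{43} has a preimage.
Therefore h is bijective.
Since h is bijective, we find h⁻¹(12): we need 12x ≡ 12 − 17 ≡ 38 (mod 43). Using 12⁻¹ = 18: x ≡ 18·38 = 684 = 15·43 + 39, so x = 39.
Check: h(39) = 12·39 + 17 = 485 = 11·43 + 12 ≡ 12 (mod 43).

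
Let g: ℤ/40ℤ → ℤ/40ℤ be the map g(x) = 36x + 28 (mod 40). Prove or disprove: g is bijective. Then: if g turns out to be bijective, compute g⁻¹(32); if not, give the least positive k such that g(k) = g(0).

We have gcd(36, 40) = 4 > 1. Taking x_1 = 0 and x_2 = 10: g(0) = 28 and g(10) = 36·10 + 28 = 388 ≡ 28 (mod 40).
So g(0) = g(10) while 0 ≠ 10, thus g is not injective, hence not bijective.
Since g is not bijective, we find the least positive k with g(k) = g(0): this means 36k ≡ 0 (mod 40), i.e. 40 ∣ 36k. Since gcd(36, 40) = 4, dividing through by 4 this holds exactly when 10 ∣ 9k, and as gcd(9, 10) = 1, exactly when 10 ∣ k.
The smallest positive such k is 10.

10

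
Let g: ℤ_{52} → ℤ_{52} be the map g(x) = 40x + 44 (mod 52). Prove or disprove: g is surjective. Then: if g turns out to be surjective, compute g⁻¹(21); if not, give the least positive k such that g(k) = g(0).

Since gcd(40, 52) = 4, we have 40x ≡ 0 (mod 4) for all x, so g(x) ≡ 0 (mod 4).
But 1 ≢ 0 (mod 4), so 1 ∈ ℤ_{52} has no preimage. So g is not surjective.
Since g is not surjective, we find the least positive k with g(k) = g(0): this means 40k ≡ 0 (mod 52), i.e. 52 ∣ 40k. Since gcd(40, 52) = 4, dividing through by 4 this holds exactly when 13 ∣ 10k, and as gcd(10, 13) = 1, exactly when 13 ∣ k.
The smallest positive such k is 13.

13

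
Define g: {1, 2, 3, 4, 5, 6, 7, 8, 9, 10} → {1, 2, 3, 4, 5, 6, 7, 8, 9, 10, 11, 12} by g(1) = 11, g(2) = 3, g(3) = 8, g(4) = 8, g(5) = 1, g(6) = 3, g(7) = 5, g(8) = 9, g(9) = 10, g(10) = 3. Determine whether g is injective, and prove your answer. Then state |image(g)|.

7

g(3) = 8 = g(4) with 3 ≠ 4, so g is not injective.
The image of g is {1, 3, 5, 8, 9, 10, 11}, which has 7 elements.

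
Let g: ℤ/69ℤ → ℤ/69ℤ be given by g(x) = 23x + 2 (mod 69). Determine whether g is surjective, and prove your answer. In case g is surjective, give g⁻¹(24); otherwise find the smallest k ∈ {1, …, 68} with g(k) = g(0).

3

By definition, surjectivity means every element of the codomain has a preimage under g.
Since gcd(23, 69) = 23, we have 23x ≡ 0 (mod 23) for all x, so g(x) ≡ 2 (mod 23).
But 0 ≢ 2 (mod 23), so 0 ∈ ℤ/69ℤ has no preimage. Hence g is not surjective.
Since g is not surjective, we find the least positive k with g(k) = g(0): this means 23k ≡ 0 (mod 69), i.e. 69 ∣ 23k. Since gcd(23, 69) = 23, dividing through by 23 this holds exactly when 3 ∣ k.
The smallest positive such k is 3.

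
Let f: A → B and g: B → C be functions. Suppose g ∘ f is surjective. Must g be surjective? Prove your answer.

Let c ∈ C. Since g ∘ f is surjective, some a ∈ A has g(f(a)) = c. Then b = f(a) ∈ B satisfies g(b) = c. So g is surjective.

surjective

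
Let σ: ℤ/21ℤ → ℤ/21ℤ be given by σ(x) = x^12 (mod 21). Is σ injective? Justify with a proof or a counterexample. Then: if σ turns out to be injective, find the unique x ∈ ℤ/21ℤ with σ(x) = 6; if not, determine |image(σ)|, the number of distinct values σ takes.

σ(1) = 1^12 = 1.
σ(2): Repeated squaring mod 21: 2^1 ≡ 2, 2^2 ≡ 2² = 4, 2^4 ≡ 4² = 16, 2^8 ≡ 16² = 256 ≡ 4. Since 12 = 8 + 4, 2^12 ≡ 4·16: 4·16 = 64 ≡ 1. So 2^12 ≡ 1 (mod 21).
So σ(1) = σ(2) = 1 while 1 ≠ 2, so σ is not injective.
Since σ is not injective, we determine |image(σ)|. Computing x^12 mod 21 for each x (by repeated squaring, reducing mod 21 at every step), the values σ(0), σ(1), …, σ(20) are: 0, 1, 1, 15, 1, 1, 15, 7, 1, 15, 1, 1, 15, 1, 7, 15, 1, 1, 15, 1, 1.
The distinct values are {0, 1, 7, 15}; there are 4 of them.

4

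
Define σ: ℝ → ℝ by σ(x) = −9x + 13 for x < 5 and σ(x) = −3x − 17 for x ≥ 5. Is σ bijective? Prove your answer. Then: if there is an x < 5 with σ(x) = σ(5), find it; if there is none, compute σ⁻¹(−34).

Both pieces are strictly decreasing (slopes −9 and −3), so each is injective on its own interval.
The left piece maps (−∞, 5) onto (−32, ∞); the right piece maps [5, ∞) onto (−∞, −32].
Since −32 = −32, the images partition ℝ: σ is injective and surjective, hence bijective.
Because the two images are disjoint, no x < 5 has σ(x) = σ(5), so we compute σ⁻¹(−34): −34 lies in (−∞, −32], so solve −3x − 17 = −34: x = (−34 + 17)/(−3) = 17/3.

17/3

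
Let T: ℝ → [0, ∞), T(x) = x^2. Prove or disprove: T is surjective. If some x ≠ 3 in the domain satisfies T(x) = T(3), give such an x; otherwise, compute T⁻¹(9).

-3

For any y ∈ [0, ∞), x = y^{1/2} ∈ ℝ satisfies x^2 = y, so T is surjective.
For the follow-up, such an x exists: taking x = −3 ∈ ℝ gives T(−3) = 9 = T(3) with −3 ≠ 3.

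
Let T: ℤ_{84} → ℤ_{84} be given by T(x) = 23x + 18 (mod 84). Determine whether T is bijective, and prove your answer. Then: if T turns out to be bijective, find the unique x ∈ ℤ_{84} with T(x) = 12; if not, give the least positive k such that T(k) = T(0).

18

Suppose T(u) = T(v) in ℤ_{84}. Then 23u + 18 ≡ 23v + 18 (mod 84), so 23(u − v) ≡ 0 (mod 84).
Since gcd(23, 84) = 1, 23 is invertible modulo 84, thus u − v ≡ 0 (mod 84), i.e. u = v.
We now compute 23⁻¹ mod 84 explicitly. Euclid's algorithm: 84 = 3·23 + 15, 23 = 1·15 + 8, 15 = 1·8 + 7, 8 = 1·7 + 1; back-substituting gives 1 = 11·23 − 3·84, so 23⁻¹ ≡ 11 (mod 84).
Then y ↦ 11(y − 18) is a two-sided inverse to T, so every y ∈ ℤ_{84} has a preimage.
So T is bijective.
Since T is bijective, we compute T⁻¹(12): solve 23x + 18 ≡ 12 (mod 84), i.e. 23x ≡ 78 (mod 84).
Multiplying by 23⁻¹ = 11 gives x ≡ 11·78 = 858 = 10·84 + 18 ≡ 18 (mod 84).
Check: T(18) = 23·18 + 18 = 432 = 5·84 + 12 ≡ 12 (mod 84).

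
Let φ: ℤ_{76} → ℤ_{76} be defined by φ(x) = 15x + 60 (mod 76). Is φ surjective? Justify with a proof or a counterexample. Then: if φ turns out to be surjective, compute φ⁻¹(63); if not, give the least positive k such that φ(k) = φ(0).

Recall: φ is surjective if every y in the codomain equals φ(x) for some x in the domain.
Since gcd(15, 76) = 1, 15 is invertible modulo 76. Euclid's algorithm: 76 = 5·15 + 1; back-substituting gives 1 = 71·15 − 14·76, so 15⁻¹ ≡ 71 (mod 76).
For any y ∈ ℤ_{76}, x = 71(y − 60) mod 76 satisfies φ(x) = 15·71(y − 60) + 60 ≡ y (since 15·71 ≡ 1 mod 76). So every y has a preimage.
Hence φ is surjective.
Since φ is surjective, we compute φ⁻¹(63): solve 15x + 60 ≡ 63 (mod 76), i.e. 15x ≡ 3 (mod 76).
Multiplying by 15⁻¹ = 71 gives x ≡ 71·3 = 213 = 2·76 + 61 ≡ 61 (mod 76).
Check: φ(61) = 15·61 + 60 = 975 = 12·76 + 63 ≡ 63 (mod 76).

61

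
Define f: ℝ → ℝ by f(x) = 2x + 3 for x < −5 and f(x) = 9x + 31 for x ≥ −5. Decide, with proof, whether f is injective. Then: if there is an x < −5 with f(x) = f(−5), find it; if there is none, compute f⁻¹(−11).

Both pieces are strictly increasing (slopes 2 and 9), so each is injective on its own interval.
The left piece maps (−∞, −5) onto (−∞, −7); the right piece maps [−5, ∞) onto [−14, ∞).
These images overlap. In particular f(−5) = −14 (right piece), and solving 2x + 3 = −14 on the left piece gives x = −17/2 < −5.
So f(−17/2) = f(−5) with −17/2 ≠ −5, and f is not injective. This x = −17/2 is the requested value below −5.

-17/2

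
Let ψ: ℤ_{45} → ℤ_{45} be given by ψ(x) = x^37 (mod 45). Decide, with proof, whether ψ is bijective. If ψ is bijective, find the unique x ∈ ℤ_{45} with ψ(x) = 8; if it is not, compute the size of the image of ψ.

ψ(0) = 0^37 = 0.
ψ(15): Repeated squaring mod 45: 15^1 ≡ 15, 15^2 ≡ 15² = 225 ≡ 0, 15^4 ≡ 0² = 0, 15^8 ≡ 0² = 0, 15^16 ≡ 0² = 0, 15^32 ≡ 0² = 0. Since 37 = 32 + 4 + 1, 15^37 ≡ 0·0·15: 0·0 = 0, then 0·15 = 0. So 15^37 ≡ 0 (mod 45).
So ψ(0) = ψ(15) = 0 while 0 ≠ 15, hence ψ is not injective, hence not bijective.
Since ψ is not bijective, we determine |image(ψ)|. Computing x^37 mod 45 for each x (by repeated squaring, reducing mod 45 at every step), the values ψ(0), ψ(1), …, ψ(44) are: 0, 1, 2, 18, 4, 5, 36, 7, 8, 9, 10, 11, 27, 13, 14, 0, 16, 17, 18, 19, 20, 36, 22, 23, 9, 25, 26, 27, 28, 29, 0, 31, 32, 18, 34, 35, 36, 37, 38, 9, 40, 41, 27, 43, 44.
The distinct values are {0, 1, 2, 4, 5, 7, 8, 9, 10, 11, 13, 14, 16, 17, 18, 19, 20, 22, 23, 25, 26, 27, 28, 29, 31, 32, 34, 35, 36, 37, 38, 40, 41, 43, 44}; there are 35 of them.

35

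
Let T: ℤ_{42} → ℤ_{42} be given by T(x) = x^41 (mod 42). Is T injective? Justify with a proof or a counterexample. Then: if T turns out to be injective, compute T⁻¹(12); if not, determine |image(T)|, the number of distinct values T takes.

Computing x^41 mod 42 for each x (by repeated squaring, reducing mod 42 at every step), the values T(0), T(1), …, T(41) are: 0, 1, 32, 33, 16, 17, 6, 7, 8, 39, 40, 23, 24, 13, 14, 15, 4, 5, 30, 31, 20, 21, 22, 11, 12, 37, 38, 27, 28, 29, 18, 19, 2, 3, 34, 35, 36, 25, 26, 9, 10, 41.
Every element of ℤ_{42} appears exactly once in this list, so T is a bijection, and in particular injective.
Since T is injective, we read off the preimage of 12 from the same table: T(24) = 12, so T⁻¹(12) = 24.

24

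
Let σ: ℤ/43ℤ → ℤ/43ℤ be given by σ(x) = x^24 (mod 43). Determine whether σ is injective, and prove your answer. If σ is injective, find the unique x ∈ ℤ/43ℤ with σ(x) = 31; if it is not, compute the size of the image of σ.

σ(1) = 1^24 = 1.
σ(6): Repeated squaring mod 43: 6^1 ≡ 6, 6^2 ≡ 6² = 36, 6^4 ≡ 36² = 1296 ≡ 6, 6^8 ≡ 6² = 36, 6^16 ≡ 36² = 1296 ≡ 6. Since 24 = 16 + 8, 6^24 ≡ 6·36: 6·36 = 216 ≡ 1. So 6^24 ≡ 1 (mod 43).
So σ(1) = σ(6) = 1 while 1 ≠ 6, hence σ is not injective.
Since σ is not injective, we determine |image(σ)|. Computing x^24 mod 43 for each x (by repeated squaring, reducing mod 43 at every step), the values σ(0), σ(1), …, σ(42) are: 0, 1, 35, 16, 21, 4, 1, 1, 4, 41, 11, 41, 35, 4, 35, 21, 11, 11, 16, 21, 41, 16, 16, 41, 21, 16, 11, 11, 21, 35, 4, 35, 41, 11, 41, 4, 1, 1, 4, 21, 16, 35, 1.
The distinct values are {0, 1, 4, 11, 16, 21, 35, 41}; there are 8 of them.

8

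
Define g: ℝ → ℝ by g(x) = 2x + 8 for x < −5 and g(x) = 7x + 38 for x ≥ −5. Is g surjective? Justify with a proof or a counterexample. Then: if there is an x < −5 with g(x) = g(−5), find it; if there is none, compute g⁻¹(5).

Both pieces are strictly increasing (slopes 2 and 7), so each is injective on its own interval.
The left piece maps (−∞, −5) onto (−∞, −2); the right piece maps [−5, ∞) onto [3, ∞).
The union (−∞, −2) ∪ [3, ∞) omits the interval between −2 and 3; in particular −2 has no preimage. So g is not surjective.
Because the two images are disjoint, no x < −5 has g(x) = g(−5), so we compute g⁻¹(5): 5 lies in [3, ∞), so solve 7x + 38 = 5: x = (5 − 38)/7 = −33/7.

-33/7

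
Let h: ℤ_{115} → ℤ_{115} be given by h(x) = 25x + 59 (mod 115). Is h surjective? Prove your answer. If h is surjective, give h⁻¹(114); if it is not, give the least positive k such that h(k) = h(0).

23

Since gcd(25, 115) = 5, we have 25x ≡ 0 (mod 5) for all x, so h(x) ≡ 4 (mod 5).
But 0 ≢ 4 (mod 5), so 0 ∈ ℤ_{115} has no preimage. Hence h is not surjective.
Since h is not surjective, we find the least positive k with h(k) = h(0): this means 25k ≡ 0 (mod 115), i.e. 115 ∣ 25k. Since gcd(25, 115) = 5, dividing through by 5 this holds exactly when 23 ∣ 5k, and as gcd(5, 23) = 1, exactly when 23 ∣ k.
The smallest positive such k is 23.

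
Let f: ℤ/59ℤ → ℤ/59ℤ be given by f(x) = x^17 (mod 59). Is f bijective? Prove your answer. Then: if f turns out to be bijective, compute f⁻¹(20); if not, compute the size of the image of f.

Since 59 is prime, the nonzero elements of ℤ/59ℤ form a cyclic group of order 58.
As gcd(17, 58) = 1, raising to the 17th power is a bijection on this group: if s^17 ≡ t^17 then (st^{−1})^17 = 1, and the only element of order dividing gcd(17, 58) = 1 is 1, so s = t.
With f(0) = 0 this makes f injective on all of ℤ/59ℤ, hence bijective (finite equal-size domain and codomain). In particular f is bijective.
Since f is bijective, we find the preimage of 20. The inverse of x ↦ x^17 on (ℤ/59ℤ)^× is x ↦ x^41, because 17·41 = 697 = 12·58 + 1 ≡ 1 (mod 58) and x^{58} = 1 for x ≠ 0 (Fermat). So f⁻¹(20) = 20^41 mod 59.
Repeated squaring mod 59: 20^1 ≡ 20, 20^2 ≡ 20² = 400 ≡ 46, 20^4 ≡ 46² = 2116 ≡ 51, 20^8 ≡ 51² = 2601 ≡ 5, 20^16 ≡ 5² = 25, 20^32 ≡ 25² = 625 ≡ 35. Since 41 = 32 + 8 + 1, 20^41 ≡ 35·5·20: 35·5 = 175 ≡ 57, then 57·20 = 1140 ≡ 19. So 20^41 ≡ 19 (mod 59).
Hence f⁻¹(20) = 19.

19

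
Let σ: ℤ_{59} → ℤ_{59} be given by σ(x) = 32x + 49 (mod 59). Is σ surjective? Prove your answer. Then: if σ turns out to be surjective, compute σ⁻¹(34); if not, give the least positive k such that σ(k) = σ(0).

Since gcd(32, 59) = 1, 32 is invertible modulo 59. Euclid's algorithm: 59 = 1·32 + 27, 32 = 1·27 + 5, 27 = 5·5 + 2, 5 = 2·2 + 1; back-substituting gives 1 = 24·32 − 13·59, so 32⁻¹ ≡ 24 (mod 59).
For any y ∈ ℤ_{59}, x = 24(y − 49) mod 59 satisfies σ(x) = 32·24(y − 49) + 49 ≡ y (since 32·24 ≡ 1 mod 59). So every y has a preimage.
Therefore σ is surjective.
Since σ is surjective, we find σ⁻¹(34): we need 32x ≡ 34 − 49 ≡ 44 (mod 59). Using 32⁻¹ = 24: x ≡ 24·44 = 1056 = 17·59 + 53, so x = 53.
Check: σ(53) = 32·53 + 49 = 1745 = 29·59 + 34 ≡ 34 (mod 59).

53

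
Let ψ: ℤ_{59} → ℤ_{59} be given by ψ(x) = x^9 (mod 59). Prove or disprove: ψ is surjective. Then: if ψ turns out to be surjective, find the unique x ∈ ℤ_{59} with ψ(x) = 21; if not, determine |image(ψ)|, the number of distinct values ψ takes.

Since 59 is prime, the nonzero elements of ℤ_{59} form a cyclic group of order 58.
As gcd(9, 58) = 1, raising to the 9th power is a bijection on this group: if a^9 ≡ b^9 then (ab^{−1})^9 = 1, and the only element of order dividing gcd(9, 58) = 1 is 1, so a = b.
With ψ(0) = 0 this makes ψ injective on all of ℤ_{59}, hence bijective (finite equal-size domain and codomain). In particular ψ is surjective.
Since ψ is surjective, we find the preimage of 21. The inverse of x ↦ x^9 on (ℤ_{59})^× is x ↦ x^13, because 9·13 = 117 = 2·58 + 1 ≡ 1 (mod 58) and x^{58} = 1 for x ≠ 0 (Fermat). So ψ⁻¹(21) = 21^13 mod 59.
Repeated squaring mod 59: 21^1 ≡ 21, 21^2 ≡ 21² = 441 ≡ 28, 21^4 ≡ 28² = 784 ≡ 17, 21^8 ≡ 17² = 289 ≡ 53. Since 13 = 8 + 4 + 1, 21^13 ≡ 53·17·21: 53·17 = 901 ≡ 16, then 16·21 = 336 ≡ 41. So 21^13 ≡ 41 (mod 59).
Hence ψ⁻¹(21) = 41.

41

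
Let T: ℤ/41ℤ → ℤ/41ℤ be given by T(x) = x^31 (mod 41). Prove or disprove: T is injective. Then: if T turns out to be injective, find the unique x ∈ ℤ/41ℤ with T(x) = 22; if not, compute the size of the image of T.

Since 41 is prime, the nonzero elements of ℤ/41ℤ form a cyclic group of order 40.
As gcd(31, 40) = 1, raising to the 31st power is a bijection on this group: if u^31 ≡ v^31 then (uv^{−1})^31 = 1, and the only element of order dividing gcd(31, 40) = 1 is 1, so u = v.
With T(0) = 0 this makes T injective on all of ℤ/41ℤ, hence bijective (finite equal-size domain and codomain). In particular T is injective.
Since T is injective, we find the preimage of 22. The inverse of x ↦ x^31 on (ℤ/41ℤ)^× is x ↦ x^31, because 31·31 = 961 = 24·40 + 1 ≡ 1 (mod 40) and x^{40} = 1 for x ≠ 0 (Fermat). So T⁻¹(22) = 22^31 mod 41.
Repeated squaring mod 41: 22^1 ≡ 22, 22^2 ≡ 22² = 484 ≡ 33, 22^4 ≡ 33² = 1089 ≡ 23, 22^8 ≡ 23² = 529 ≡ 37, 22^16 ≡ 37² = 1369 ≡ 16. Since 31 = 16 + 8 + 4 + 2 + 1, 22^31 ≡ 16·37·23·33·22: 16·37 = 592 ≡ 18, then 18·23 = 414 ≡ 4, then 4·33 = 132 ≡ 9, then 9·22 = 198 ≡ 34. So 22^31 ≡ 34 (mod 41).
Hence T⁻¹(22) = 34.

34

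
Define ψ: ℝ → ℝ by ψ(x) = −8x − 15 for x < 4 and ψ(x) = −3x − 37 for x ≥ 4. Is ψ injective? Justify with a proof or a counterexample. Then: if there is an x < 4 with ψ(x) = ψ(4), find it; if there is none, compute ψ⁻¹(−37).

Both pieces are strictly decreasing (slopes −8 and −3), so each is injective on its own interval.
The left piece maps (−∞, 4) onto (−47, ∞); the right piece maps [4, ∞) onto (−∞, −49].
These images are disjoint, so no value is attained by both pieces. So ψ is injective.
Because the two images are disjoint, no x < 4 has ψ(x) = ψ(4), so we compute ψ⁻¹(−37): −37 lies in (−47, ∞), so solve −8x − 15 = −37: x = (−37 + 15)/(−8) = 11/4.

11/4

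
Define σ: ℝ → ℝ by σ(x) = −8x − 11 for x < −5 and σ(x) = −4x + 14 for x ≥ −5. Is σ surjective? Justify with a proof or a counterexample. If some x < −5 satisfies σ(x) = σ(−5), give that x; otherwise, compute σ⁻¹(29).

Both pieces are strictly decreasing (slopes −8 and −4), so each is injective on its own interval.
The left piece maps (−∞, −5) onto (29, ∞); the right piece maps [−5, ∞) onto (−∞, 34].
The union (29, ∞) ∪ (−∞, 34] covers ℝ, so σ is surjective.
For the follow-up: the images overlap, so an x < −5 with σ(x) = σ(−5) exists. σ(−5) = 34; solving −8x − 11 = 34 for x < −5 gives x = (34 + 11)/(−8) = −45/8.

-45/8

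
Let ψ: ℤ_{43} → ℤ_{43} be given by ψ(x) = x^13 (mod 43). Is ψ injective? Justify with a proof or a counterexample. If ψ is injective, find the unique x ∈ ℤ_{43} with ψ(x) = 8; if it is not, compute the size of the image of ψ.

27

Since 43 is prime, the nonzero elements of ℤ_{43} form a cyclic group of order 42.
As gcd(13, 42) = 1, raising to the 13th power is a bijection on this group: if x_1^13 ≡ x_2^13 then (x_1x_2^{−1})^13 = 1, and the only element of order dividing gcd(13, 42) = 1 is 1, so x_1 = x_2.
With ψ(0) = 0 this makes ψ injective on all of ℤ_{43}, hence bijective (finite equal-size domain and codomain). In particular ψ is injective.
Since ψ is injective, we find the preimage of 8. The inverse of x ↦ x^13 on (ℤ_{43})^× is x ↦ x^13, because 13·13 = 169 = 4·42 + 1 ≡ 1 (mod 42) and x^{42} = 1 for x ≠ 0 (Fermat). So ψ⁻¹(8) = 8^13 mod 43.
Repeated squaring mod 43: 8^1 ≡ 8, 8^2 ≡ 8² = 64 ≡ 21, 8^4 ≡ 21² = 441 ≡ 11, 8^8 ≡ 11² = 121 ≡ 35. Since 13 = 8 + 4 + 1, 8^13 ≡ 35·11·8: 35·11 = 385 ≡ 41, then 41·8 = 328 ≡ 27. So 8^13 ≡ 27 (mod 43).
Hence ψ⁻¹(8) = 27.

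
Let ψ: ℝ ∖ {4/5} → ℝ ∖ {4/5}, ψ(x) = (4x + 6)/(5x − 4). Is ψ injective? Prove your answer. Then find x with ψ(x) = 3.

Suppose ψ(a) = ψ(b). Cross-multiplying: (4a + 6)(5b − 4) = (4b + 6)(5a − 4).
Expanding both sides and cancelling the symmetric terms leaves −46·(a − b) = 0. Since −46 ≠ 0, a = b. Hence ψ is injective.
Solving ψ(x) = 3: cross-multiplying gives 4x + 6 = 3(5x − 4), which rearranges to −11x = −18, so x = 18/11.

18/11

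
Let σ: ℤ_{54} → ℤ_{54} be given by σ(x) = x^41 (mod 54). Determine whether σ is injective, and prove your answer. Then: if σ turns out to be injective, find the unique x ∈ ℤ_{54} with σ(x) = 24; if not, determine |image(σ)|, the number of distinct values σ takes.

38

σ(0) = 0^41 = 0.
σ(6): Repeated squaring mod 54: 6^1 ≡ 6, 6^2 ≡ 6² = 36, 6^4 ≡ 36² = 1296 ≡ 0, 6^8 ≡ 0² = 0, 6^16 ≡ 0² = 0, 6^32 ≡ 0² = 0. Since 41 = 32 + 8 + 1, 6^41 ≡ 0·0·6: 0·0 = 0, then 0·6 = 0. So 6^41 ≡ 0 (mod 54).
So σ(0) = σ(6) = 0 while 0 ≠ 6, hence σ is not injective.
Since σ is not injective, we determine |image(σ)|. Computing x^41 mod 54 for each x (by repeated squaring, reducing mod 54 at every step), the values σ(0), σ(1), …, σ(53) are: 0, 1, 32, 27, 52, 47, 0, 13, 44, 27, 46, 23, 0, 43, 38, 27, 4, 35, 0, 37, 14, 27, 34, 29, 0, 49, 26, 27, 28, 5, 0, 25, 20, 27, 40, 17, 0, 19, 50, 27, 16, 11, 0, 31, 8, 27, 10, 41, 0, 7, 2, 27, 22, 53.
The distinct values are {0, 1, 2, 4, 5, 7, 8, 10, 11, 13, 14, 16, 17, 19, 20, 22, 23, 25, 26, 27, 28, 29, 31, 32, 34, 35, 37, 38, 40, 41, 43, 44, 46, 47, 49, 50, 52, 53}; there are 38 of them.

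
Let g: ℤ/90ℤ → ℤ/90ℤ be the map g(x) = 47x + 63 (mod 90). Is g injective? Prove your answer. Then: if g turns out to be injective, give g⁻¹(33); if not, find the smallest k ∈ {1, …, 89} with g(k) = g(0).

Suppose g(u) = g(v) in ℤ/90ℤ. Then 47u + 63 ≡ 47v + 63 (mod 90), therefore 47(u − v) ≡ 0 (mod 90).
Since gcd(47, 90) = 1, 47 is invertible modulo 90, so u − v ≡ 0 (mod 90), i.e. u = v.
So g is injective.
We now compute 47⁻¹ mod 90 explicitly. Euclid's algorithm: 90 = 1·47 + 43, 47 = 1·43 + 4, 43 = 10·4 + 3, 4 = 1·3 + 1; back-substituting gives 1 = 23·47 − 12·90, so 47⁻¹ ≡ 23 (mod 90).
Since g is injective, we find g⁻¹(33): we need 47x ≡ 33 − 63 ≡ 60 (mod 90). Using 47⁻¹ = 23: x ≡ 23·60 = 1380 = 15·90 + 30, so x = 30.
Check: g(30) = 47·30 + 63 = 1473 = 16·90 + 33 ≡ 33 (mod 90).

30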